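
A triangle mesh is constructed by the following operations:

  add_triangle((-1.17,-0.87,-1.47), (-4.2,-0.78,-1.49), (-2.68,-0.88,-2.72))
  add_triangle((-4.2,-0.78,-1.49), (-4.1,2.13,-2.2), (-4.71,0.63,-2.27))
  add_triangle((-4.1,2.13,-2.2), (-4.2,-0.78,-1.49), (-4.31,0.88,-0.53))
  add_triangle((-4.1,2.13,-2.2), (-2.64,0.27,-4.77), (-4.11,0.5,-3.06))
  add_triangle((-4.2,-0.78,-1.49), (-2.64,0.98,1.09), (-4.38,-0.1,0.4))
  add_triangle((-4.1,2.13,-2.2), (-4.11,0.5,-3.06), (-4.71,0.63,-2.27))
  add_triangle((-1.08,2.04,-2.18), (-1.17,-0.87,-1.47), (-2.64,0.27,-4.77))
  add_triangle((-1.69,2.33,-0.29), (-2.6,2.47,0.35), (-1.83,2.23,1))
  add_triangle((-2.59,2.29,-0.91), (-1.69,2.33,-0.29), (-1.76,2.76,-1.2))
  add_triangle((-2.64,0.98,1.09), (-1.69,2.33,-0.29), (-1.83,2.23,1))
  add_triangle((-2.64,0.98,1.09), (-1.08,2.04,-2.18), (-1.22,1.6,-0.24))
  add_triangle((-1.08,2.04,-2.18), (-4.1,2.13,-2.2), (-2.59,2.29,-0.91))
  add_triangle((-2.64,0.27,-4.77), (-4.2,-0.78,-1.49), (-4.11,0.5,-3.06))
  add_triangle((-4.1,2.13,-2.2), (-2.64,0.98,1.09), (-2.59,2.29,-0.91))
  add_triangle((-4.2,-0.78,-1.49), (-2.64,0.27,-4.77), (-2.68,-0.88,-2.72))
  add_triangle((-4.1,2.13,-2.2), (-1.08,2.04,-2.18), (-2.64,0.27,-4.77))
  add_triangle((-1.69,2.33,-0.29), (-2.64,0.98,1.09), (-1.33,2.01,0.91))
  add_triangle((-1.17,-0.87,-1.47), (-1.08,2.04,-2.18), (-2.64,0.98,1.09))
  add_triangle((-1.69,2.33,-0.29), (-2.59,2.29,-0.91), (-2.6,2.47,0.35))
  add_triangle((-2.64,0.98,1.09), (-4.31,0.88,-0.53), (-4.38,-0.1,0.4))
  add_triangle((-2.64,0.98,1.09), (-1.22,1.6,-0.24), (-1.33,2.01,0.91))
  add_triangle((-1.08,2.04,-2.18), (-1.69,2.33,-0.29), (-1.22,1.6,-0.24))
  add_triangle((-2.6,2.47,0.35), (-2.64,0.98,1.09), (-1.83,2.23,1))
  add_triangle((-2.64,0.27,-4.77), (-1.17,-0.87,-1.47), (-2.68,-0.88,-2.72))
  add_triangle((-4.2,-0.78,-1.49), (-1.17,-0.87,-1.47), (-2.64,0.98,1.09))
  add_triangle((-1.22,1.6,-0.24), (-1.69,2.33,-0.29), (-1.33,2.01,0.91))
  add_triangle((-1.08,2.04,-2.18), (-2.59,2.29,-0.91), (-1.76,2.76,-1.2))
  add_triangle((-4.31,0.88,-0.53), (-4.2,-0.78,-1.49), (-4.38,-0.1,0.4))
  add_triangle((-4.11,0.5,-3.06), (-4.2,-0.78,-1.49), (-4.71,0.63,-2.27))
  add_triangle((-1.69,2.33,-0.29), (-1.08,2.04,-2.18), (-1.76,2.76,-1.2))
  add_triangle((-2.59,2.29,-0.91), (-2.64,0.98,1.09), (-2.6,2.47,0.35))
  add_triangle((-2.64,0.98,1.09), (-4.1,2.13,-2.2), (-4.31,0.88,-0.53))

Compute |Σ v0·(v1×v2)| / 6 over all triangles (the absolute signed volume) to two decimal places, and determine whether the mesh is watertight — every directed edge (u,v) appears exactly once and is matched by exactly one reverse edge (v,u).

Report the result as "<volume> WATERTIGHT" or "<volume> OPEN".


Per-triangle v0·(v1×v2)/6:
  t1: +0.5261
  t2: +0.4273
  t3: +2.8989
  t4: +3.1038
  t5: -0.9988
  t6: +1.3486
  t7: -0.4472
  t8: +0.3468
  t9: +0.3677
  t10: -0.8571
  t11: -0.7890
  t12: +1.5178
  t13: +2.5374
  t14: +1.7461
  t15: +1.9674
  t16: +4.5936
  t17: +0.9294
  t18: -2.9156
  t19: +0.4334
  t20: +1.3077
  t21: -0.6783
  t22: -0.0508
  t23: +0.6555
  t24: +0.5971
  t25: -0.1598
  t26: -0.0248
  t27: +0.6632
  t28: +1.7994
  t29: +1.1576
  t30: -0.0480
  t31: +0.8877
  t32: +1.8510
Σ = +24.6940 → |volume| = 24.69

Directed edges: 96 total, each appears once with its reverse present → watertight.

24.69 WATERTIGHT


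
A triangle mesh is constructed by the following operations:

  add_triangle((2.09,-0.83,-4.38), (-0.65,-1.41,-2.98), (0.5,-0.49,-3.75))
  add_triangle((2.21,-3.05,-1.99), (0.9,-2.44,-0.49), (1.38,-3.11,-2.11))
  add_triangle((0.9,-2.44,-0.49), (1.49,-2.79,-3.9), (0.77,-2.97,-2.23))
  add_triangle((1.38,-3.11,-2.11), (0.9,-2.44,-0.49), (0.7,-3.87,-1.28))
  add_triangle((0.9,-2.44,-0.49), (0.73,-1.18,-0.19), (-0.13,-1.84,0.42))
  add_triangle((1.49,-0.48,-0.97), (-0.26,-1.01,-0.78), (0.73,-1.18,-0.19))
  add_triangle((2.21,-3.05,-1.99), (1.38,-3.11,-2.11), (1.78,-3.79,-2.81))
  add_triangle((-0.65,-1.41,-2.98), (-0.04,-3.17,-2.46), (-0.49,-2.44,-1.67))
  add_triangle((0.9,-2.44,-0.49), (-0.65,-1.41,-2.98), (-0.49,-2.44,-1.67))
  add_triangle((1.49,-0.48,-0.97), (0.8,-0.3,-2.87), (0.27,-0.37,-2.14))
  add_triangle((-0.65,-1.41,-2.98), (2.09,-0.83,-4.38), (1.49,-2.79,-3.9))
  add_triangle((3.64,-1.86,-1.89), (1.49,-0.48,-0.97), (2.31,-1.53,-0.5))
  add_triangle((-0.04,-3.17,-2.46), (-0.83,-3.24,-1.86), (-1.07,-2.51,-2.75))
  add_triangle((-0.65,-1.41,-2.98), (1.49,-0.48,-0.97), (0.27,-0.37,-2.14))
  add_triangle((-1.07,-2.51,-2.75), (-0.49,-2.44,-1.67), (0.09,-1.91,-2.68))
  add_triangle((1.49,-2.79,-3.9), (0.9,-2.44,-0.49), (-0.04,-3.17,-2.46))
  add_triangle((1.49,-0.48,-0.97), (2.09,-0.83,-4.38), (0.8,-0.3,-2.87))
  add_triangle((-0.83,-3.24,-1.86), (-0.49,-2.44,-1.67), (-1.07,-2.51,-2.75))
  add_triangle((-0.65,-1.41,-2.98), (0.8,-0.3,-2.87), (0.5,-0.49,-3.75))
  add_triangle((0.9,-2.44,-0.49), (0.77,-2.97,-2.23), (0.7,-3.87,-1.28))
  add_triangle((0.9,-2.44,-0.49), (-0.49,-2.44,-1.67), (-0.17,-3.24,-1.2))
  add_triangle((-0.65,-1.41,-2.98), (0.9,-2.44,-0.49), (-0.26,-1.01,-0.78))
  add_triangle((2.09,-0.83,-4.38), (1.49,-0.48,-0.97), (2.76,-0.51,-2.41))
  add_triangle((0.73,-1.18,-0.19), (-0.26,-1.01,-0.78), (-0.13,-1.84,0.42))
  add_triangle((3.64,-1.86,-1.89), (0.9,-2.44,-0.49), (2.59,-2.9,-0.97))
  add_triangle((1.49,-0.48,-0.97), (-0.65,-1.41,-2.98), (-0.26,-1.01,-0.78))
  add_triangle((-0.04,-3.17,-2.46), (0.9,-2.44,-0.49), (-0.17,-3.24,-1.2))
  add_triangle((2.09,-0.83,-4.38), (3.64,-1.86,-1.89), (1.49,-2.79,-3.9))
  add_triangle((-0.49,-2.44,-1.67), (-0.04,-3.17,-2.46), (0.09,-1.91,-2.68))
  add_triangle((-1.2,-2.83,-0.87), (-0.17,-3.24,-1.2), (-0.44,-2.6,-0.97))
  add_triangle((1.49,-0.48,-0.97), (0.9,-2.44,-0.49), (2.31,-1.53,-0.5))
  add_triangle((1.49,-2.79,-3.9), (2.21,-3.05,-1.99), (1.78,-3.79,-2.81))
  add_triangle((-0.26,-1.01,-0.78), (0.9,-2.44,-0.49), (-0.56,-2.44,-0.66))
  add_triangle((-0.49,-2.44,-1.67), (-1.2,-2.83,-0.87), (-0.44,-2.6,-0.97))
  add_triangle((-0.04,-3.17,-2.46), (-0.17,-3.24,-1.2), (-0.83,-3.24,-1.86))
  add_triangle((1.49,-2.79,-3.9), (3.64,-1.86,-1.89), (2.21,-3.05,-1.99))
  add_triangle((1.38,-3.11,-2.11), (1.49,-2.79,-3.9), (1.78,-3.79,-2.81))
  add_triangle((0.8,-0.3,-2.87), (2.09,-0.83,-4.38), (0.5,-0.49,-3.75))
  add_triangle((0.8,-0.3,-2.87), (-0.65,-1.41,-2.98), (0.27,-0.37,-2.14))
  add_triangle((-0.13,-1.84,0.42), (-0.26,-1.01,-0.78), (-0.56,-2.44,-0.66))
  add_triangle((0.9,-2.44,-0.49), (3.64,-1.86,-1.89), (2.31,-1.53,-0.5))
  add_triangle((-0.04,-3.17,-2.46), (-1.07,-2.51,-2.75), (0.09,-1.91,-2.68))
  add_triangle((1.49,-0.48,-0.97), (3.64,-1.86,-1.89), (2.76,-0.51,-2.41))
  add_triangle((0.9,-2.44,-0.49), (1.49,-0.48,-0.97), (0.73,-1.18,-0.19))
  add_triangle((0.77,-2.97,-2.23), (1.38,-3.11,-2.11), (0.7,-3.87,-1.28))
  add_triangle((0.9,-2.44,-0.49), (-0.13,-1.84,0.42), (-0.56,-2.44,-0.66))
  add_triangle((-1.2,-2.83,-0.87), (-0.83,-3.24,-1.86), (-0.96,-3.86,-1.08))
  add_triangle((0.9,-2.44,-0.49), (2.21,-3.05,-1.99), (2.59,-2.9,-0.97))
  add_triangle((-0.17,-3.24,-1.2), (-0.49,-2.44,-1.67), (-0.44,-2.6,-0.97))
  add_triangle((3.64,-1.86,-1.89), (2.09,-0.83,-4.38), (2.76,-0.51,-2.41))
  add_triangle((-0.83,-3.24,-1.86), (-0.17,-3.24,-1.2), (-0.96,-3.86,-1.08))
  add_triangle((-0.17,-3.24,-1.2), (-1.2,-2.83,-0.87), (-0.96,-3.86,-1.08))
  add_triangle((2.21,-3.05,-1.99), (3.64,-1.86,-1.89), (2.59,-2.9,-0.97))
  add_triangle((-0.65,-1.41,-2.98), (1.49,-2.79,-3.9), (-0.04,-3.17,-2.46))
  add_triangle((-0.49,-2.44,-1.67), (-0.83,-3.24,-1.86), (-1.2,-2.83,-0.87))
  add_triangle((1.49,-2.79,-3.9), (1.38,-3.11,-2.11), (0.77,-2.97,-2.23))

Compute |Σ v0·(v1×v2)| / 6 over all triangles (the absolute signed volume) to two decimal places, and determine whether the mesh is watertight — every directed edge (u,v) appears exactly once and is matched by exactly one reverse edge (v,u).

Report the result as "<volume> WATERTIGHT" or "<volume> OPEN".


Per-triangle v0·(v1×v2)/6:
  t1: +1.1293
  t2: +0.5250
  t3: -0.7483
  t4: +0.4871
  t5: +0.1101
  t6: -0.3002
  t7: +0.1100
  t8: +0.5322
  t9: -0.9630
  t10: -0.1445
  t11: +2.8732
  t12: +0.0777
  t13: +0.6934
  t14: -0.5507
  t15: -0.5147
  t16: +1.9841
  t17: +0.0597
  t18: -0.1576
  t19: -0.2171
  t20: -0.4167
  t21: -0.3445
  t22: +0.4191
  t23: -0.3081
  t24: -0.2786
  t25: -0.4719
  t26: -0.5426
  t27: +0.7421
  t28: +4.5063
  t29: -0.2771
  t30: -0.0332
  t31: -0.5173
  t32: +0.9303
  t33: +0.2990
  t34: -0.2436
  t35: +0.5033
  t36: +2.6061
  t37: +0.0711
  t38: +0.1378
  t39: +0.0679
  t40: -0.0497
  t41: +0.8450
  t42: +0.7054
  t43: +0.0595
  t44: +0.1298
  t45: +0.4955
  t46: +0.5247
  t47: +0.3031
  t48: +0.6806
  t49: -0.1242
  t50: +1.6586
  t51: +0.3946
  t52: -0.1257
  t53: +1.2425
  t54: +2.0991
  t55: +0.0140
  t56: +0.5981
Σ = +21.2859 → |volume| = 21.29

Directed edges: 168 total, each appears once with its reverse present → watertight.

21.29 WATERTIGHT


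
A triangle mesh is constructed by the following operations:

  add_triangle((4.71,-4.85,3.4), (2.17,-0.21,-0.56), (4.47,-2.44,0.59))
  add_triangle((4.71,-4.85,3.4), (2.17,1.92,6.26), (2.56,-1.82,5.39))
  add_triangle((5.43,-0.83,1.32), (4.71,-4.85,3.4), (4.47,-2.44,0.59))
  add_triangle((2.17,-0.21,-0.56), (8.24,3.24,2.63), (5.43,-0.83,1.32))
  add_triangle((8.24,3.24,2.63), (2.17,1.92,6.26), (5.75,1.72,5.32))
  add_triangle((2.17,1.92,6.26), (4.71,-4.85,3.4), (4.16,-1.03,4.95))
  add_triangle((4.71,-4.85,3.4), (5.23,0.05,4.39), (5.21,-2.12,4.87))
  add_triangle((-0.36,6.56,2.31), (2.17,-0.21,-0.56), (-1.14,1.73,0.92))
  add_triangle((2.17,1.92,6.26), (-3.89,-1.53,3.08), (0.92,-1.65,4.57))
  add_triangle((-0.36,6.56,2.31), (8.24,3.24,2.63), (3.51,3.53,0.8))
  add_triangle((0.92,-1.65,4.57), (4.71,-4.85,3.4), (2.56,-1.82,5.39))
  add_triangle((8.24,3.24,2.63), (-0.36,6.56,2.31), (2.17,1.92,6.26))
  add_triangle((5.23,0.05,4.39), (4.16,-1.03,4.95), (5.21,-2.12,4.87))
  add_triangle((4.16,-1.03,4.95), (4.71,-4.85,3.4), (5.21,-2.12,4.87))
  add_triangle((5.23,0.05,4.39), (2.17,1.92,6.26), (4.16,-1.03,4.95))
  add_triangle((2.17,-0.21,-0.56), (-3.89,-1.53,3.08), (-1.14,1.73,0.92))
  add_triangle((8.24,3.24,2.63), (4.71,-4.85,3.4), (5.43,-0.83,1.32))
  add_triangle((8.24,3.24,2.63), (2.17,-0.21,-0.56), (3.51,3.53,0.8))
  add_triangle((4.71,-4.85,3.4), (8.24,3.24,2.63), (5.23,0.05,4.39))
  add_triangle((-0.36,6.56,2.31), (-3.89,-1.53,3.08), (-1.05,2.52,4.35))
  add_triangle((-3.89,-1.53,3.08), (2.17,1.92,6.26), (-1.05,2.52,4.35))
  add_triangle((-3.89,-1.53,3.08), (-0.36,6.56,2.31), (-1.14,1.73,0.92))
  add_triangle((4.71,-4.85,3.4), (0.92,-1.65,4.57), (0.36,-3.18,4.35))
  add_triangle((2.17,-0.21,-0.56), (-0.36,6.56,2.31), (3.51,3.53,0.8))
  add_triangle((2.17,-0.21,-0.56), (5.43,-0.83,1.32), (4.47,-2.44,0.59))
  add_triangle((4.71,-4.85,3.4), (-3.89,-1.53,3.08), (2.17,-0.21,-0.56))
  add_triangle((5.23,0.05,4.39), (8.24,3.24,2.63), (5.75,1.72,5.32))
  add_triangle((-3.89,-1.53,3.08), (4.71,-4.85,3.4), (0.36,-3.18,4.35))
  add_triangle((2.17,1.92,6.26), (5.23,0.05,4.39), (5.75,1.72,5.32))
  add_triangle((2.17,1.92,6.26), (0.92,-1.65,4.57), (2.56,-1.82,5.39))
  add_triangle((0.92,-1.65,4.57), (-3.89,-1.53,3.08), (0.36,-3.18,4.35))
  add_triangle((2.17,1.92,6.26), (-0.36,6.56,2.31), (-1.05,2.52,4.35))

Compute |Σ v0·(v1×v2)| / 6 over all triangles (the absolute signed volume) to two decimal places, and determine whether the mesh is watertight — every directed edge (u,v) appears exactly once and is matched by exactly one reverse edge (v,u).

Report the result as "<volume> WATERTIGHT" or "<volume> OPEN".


Per-triangle v0·(v1×v2)/6:
  t1: -0.5800
  t2: +8.5447
  t3: +5.4414
  t4: +4.4975
  t5: +9.2410
  t6: +5.6381
  t7: +3.1666
  t8: -0.1781
  t9: +14.0699
  t10: +10.1073
  t11: +4.4560
  t12: +47.6868
  t13: +2.2946
  t14: +2.1268
  t15: +6.5528
  t16: -1.6477
  t17: +11.5258
  t18: +4.1660
  t19: +19.8153
  t20: +11.4374
  t21: +12.7379
  t22: +2.7844
  t23: +6.3576
  t24: +0.9227
  t25: +1.7837
  t26: -0.1171
  t27: +7.5812
  t28: +4.7886
  t29: +5.6248
  t30: +4.6087
  t31: +5.3645
  t32: +14.1801
Σ = +234.9792 → |volume| = 234.98

Directed edges: 96 total, each appears once with its reverse present → watertight.

234.98 WATERTIGHT


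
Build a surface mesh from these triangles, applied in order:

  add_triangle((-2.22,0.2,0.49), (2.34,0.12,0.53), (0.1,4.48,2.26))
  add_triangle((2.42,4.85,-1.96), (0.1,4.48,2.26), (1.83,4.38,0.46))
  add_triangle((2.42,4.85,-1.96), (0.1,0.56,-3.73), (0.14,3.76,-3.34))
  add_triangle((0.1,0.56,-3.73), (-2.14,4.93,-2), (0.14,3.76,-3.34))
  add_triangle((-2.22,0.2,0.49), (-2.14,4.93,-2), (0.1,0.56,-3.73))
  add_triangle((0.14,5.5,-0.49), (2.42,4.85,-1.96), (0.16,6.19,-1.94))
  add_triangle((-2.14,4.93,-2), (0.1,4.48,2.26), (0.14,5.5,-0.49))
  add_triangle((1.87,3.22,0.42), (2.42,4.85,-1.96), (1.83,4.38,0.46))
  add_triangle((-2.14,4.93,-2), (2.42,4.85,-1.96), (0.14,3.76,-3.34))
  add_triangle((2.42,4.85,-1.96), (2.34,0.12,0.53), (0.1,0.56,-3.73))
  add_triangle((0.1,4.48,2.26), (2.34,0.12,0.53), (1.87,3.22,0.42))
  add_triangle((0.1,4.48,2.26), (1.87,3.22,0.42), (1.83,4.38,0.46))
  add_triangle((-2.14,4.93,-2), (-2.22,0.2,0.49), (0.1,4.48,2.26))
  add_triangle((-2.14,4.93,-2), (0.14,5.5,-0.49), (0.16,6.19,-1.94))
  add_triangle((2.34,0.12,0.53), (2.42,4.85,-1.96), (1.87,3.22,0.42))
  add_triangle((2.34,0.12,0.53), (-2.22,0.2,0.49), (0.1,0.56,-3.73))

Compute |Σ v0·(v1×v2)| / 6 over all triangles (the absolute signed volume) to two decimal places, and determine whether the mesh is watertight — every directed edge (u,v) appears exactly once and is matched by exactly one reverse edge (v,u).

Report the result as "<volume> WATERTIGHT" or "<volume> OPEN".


Per-triangle v0·(v1×v2)/6:
  t1: +1.4588
  t2: +2.6797
  t3: +4.6529
  t4: +4.5889
  t5: +5.9786
  t6: +2.9197
  t7: +5.5423
  t8: +0.9693
  t9: +6.7583
  t10: +6.3738
  t11: +2.7322
  t12: +0.7912
  t13: +8.1063
  t14: +2.8870
  t15: +3.0494
  t16: -0.6742
Σ = +58.8142 → |volume| = 58.81

Directed edges: 48 total; 6 unmatched, e.g. (2.42,4.85,-1.96)→(0.1,4.48,2.26) → open.

58.81 OPEN


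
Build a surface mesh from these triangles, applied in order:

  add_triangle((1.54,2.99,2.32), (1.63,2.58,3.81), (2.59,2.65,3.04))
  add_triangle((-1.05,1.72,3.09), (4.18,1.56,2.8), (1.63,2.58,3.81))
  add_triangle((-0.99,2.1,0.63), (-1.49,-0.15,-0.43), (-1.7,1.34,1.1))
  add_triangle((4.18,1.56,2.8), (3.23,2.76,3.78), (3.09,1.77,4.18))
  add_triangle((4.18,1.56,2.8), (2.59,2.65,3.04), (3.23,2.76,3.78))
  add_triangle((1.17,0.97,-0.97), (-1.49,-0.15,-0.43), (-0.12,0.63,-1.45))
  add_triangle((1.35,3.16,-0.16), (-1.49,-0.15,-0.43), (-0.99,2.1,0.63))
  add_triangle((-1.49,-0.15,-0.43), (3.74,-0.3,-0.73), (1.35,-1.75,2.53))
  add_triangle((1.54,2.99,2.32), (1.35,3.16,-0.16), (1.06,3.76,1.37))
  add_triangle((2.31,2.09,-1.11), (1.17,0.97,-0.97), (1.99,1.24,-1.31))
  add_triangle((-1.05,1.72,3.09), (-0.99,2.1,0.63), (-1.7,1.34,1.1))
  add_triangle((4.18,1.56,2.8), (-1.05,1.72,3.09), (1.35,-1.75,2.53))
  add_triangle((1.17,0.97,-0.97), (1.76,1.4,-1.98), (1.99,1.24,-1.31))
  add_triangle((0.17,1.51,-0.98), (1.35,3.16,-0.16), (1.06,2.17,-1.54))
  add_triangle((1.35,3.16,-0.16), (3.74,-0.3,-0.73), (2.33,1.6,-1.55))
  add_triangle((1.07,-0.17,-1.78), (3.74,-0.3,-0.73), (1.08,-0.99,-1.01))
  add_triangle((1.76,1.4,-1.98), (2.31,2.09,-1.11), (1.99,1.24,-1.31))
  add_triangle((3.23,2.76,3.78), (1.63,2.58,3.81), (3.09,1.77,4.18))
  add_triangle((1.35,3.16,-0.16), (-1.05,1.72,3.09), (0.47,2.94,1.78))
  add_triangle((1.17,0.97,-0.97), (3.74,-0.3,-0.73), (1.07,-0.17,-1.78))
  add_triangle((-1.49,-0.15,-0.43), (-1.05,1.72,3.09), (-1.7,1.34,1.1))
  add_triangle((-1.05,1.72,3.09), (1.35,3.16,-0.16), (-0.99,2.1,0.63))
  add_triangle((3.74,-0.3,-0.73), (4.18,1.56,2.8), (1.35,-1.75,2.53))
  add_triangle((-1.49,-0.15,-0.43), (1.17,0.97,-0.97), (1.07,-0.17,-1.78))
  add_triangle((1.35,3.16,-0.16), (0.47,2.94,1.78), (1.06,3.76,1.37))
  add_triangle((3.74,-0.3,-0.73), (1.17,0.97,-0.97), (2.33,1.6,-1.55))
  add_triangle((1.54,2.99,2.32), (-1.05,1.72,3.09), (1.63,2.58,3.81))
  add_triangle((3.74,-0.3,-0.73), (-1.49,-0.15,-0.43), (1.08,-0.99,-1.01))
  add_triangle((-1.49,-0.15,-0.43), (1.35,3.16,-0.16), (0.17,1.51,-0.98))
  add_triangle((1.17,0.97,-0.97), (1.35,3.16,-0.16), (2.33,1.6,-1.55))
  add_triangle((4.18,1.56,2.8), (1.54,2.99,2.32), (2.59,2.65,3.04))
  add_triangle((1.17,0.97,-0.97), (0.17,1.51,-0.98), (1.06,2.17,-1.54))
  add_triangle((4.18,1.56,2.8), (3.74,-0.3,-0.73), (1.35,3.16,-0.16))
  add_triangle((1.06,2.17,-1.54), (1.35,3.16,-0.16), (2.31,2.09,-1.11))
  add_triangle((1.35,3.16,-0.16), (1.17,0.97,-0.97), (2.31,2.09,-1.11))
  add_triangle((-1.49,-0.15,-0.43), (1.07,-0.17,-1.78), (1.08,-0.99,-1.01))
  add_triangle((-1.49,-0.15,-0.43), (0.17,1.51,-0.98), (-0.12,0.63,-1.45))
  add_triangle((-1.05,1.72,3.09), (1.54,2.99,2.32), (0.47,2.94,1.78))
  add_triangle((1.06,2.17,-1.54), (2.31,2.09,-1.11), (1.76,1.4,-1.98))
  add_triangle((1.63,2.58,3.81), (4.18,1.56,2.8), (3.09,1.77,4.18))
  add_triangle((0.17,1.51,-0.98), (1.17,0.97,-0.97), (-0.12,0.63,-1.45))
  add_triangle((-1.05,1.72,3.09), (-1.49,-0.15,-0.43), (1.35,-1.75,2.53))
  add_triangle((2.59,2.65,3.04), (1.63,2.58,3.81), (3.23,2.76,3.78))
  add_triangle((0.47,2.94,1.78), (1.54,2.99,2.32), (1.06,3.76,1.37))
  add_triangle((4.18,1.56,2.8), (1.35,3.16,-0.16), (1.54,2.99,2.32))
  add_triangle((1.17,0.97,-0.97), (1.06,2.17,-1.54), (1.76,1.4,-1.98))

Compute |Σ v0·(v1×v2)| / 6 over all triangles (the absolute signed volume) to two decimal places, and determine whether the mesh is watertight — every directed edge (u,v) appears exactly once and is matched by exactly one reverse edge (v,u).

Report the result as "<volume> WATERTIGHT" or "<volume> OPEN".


Per-triangle v0·(v1×v2)/6:
  t1: +0.9562
  t2: +1.2114
  t3: +0.5252
  t4: +1.5907
  t5: +0.4822
  t6: -0.0910
  t7: +0.9879
  t8: +1.2070
  t9: +0.9269
  t10: -0.0759
  t11: +0.9040
  t12: +8.3480
  t13: -0.0455
  t14: +0.4211
  t15: +2.3465
  t16: +0.8428
  t17: +0.2186
  t18: +1.2517
  t19: +0.4979
  t20: +1.0808
  t21: +0.5521
  t22: +2.4656
  t23: +7.0005
  t24: +0.5322
  t25: +0.0909
  t26: +0.0998
  t27: +2.0078
  t28: -0.2716
  t29: +0.5691
  t30: +0.2139
  t31: +0.6849
  t32: +0.0347
  t33: +7.2441
  t34: +0.9971
  t35: -0.2877
  t36: +0.4788
  t37: +0.3606
  t38: +1.3970
  t39: +0.6052
  t40: -1.7305
  t41: +0.2943
  t42: +2.5595
  t43: +0.4417
  t44: +0.5863
  t45: +4.1750
  t46: -0.1388
Σ = +54.5492 → |volume| = 54.55

Directed edges: 138 total, each appears once with its reverse present → watertight.

54.55 WATERTIGHT


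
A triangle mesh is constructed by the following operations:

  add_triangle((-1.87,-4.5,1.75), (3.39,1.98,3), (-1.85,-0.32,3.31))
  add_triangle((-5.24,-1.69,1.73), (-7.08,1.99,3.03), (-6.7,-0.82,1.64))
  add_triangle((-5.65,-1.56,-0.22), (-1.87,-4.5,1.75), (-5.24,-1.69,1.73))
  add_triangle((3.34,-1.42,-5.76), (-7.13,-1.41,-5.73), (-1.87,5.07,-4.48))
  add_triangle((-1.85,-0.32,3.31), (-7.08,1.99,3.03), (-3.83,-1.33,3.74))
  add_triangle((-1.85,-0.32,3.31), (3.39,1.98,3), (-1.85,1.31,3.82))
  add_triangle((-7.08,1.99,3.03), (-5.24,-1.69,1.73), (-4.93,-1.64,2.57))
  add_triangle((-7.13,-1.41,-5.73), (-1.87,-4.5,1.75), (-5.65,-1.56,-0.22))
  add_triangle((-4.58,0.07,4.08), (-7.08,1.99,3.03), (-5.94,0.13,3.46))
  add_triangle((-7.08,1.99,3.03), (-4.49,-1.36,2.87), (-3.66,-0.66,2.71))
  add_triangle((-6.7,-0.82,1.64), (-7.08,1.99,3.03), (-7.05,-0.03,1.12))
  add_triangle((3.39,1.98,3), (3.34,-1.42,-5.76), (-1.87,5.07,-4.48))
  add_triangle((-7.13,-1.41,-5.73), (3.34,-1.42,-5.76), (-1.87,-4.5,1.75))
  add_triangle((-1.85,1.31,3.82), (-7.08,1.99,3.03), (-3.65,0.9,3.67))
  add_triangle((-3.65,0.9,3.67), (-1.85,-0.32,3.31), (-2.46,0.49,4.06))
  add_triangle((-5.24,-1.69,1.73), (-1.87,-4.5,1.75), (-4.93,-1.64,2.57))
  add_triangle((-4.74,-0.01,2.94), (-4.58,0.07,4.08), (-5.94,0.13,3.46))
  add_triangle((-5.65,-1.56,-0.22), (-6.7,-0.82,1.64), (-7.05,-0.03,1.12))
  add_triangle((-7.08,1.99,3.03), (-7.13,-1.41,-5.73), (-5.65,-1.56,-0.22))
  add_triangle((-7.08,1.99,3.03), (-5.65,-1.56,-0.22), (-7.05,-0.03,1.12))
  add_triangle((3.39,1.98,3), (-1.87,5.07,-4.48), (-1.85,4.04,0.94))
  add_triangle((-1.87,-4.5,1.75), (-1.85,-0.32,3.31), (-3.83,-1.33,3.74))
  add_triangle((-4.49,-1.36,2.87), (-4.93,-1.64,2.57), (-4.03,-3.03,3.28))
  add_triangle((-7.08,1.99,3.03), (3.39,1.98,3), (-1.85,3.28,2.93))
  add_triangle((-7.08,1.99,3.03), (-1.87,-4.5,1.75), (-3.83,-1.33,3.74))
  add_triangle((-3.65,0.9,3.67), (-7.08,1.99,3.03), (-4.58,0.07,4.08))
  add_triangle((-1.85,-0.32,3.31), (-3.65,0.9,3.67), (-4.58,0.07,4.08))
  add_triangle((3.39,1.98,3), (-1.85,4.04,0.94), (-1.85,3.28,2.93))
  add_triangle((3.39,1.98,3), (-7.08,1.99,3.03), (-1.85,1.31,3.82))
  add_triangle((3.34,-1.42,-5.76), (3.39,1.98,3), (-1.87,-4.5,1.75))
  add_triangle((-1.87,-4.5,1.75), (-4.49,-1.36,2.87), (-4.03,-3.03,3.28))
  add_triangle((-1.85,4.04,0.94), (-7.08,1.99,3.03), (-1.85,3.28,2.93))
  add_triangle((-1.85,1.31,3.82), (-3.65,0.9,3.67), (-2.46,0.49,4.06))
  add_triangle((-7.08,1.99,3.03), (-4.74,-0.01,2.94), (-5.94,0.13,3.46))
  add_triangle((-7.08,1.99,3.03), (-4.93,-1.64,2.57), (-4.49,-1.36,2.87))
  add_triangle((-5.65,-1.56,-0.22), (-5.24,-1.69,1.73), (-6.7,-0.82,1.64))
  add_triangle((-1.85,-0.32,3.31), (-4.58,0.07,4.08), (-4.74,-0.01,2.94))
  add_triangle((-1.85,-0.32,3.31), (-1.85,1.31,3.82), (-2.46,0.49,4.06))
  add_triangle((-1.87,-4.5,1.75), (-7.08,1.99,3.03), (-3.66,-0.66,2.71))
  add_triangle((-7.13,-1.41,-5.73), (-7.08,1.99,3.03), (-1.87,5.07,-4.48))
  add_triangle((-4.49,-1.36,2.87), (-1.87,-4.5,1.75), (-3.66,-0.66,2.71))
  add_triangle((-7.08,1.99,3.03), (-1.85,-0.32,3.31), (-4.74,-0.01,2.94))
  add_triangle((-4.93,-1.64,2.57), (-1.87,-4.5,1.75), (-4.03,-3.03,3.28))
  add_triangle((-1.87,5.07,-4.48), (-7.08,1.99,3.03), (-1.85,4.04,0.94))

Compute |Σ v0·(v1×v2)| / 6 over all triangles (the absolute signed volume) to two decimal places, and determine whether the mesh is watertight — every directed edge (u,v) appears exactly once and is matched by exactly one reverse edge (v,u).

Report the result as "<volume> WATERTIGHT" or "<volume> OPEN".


416.20 WATERTIGHT

Per-triangle v0·(v1×v2)/6:
  t1: +10.9883
  t2: +2.9458
  t3: +6.8377
  t4: +61.9463
  t5: +5.0687
  t6: +4.3369
  t7: +3.5472
  t8: +19.4946
  t9: +2.5328
  t10: +1.6485
  t11: +3.1381
  t12: +35.7257
  t13: +49.4865
  t14: +2.4150
  t15: +0.6463
  t16: +3.1576
  t17: +0.1537
  t18: +2.0782
  t19: +21.9930
  t20: -0.7857
  t21: +17.1462
  t22: +3.6799
  t23: +0.8643
  t24: +7.0955
  t25: +9.7619
  t26: +2.7129
  t27: +1.1822
  t28: +6.8639
  t29: +6.3309
  t30: +23.2659
  t31: -1.3214
  t32: +8.3987
  t33: +0.9631
  t34: -0.2020
  t35: +1.9626
  t36: +2.3110
  t37: +0.4456
  t38: +0.3155
  t39: -4.8896
  t40: +68.3613
  t41: +1.2769
  t42: -3.0853
  t43: +2.6812
  t44: +22.7274
Σ = +416.2038 → |volume| = 416.20

Directed edges: 132 total, each appears once with its reverse present → watertight.


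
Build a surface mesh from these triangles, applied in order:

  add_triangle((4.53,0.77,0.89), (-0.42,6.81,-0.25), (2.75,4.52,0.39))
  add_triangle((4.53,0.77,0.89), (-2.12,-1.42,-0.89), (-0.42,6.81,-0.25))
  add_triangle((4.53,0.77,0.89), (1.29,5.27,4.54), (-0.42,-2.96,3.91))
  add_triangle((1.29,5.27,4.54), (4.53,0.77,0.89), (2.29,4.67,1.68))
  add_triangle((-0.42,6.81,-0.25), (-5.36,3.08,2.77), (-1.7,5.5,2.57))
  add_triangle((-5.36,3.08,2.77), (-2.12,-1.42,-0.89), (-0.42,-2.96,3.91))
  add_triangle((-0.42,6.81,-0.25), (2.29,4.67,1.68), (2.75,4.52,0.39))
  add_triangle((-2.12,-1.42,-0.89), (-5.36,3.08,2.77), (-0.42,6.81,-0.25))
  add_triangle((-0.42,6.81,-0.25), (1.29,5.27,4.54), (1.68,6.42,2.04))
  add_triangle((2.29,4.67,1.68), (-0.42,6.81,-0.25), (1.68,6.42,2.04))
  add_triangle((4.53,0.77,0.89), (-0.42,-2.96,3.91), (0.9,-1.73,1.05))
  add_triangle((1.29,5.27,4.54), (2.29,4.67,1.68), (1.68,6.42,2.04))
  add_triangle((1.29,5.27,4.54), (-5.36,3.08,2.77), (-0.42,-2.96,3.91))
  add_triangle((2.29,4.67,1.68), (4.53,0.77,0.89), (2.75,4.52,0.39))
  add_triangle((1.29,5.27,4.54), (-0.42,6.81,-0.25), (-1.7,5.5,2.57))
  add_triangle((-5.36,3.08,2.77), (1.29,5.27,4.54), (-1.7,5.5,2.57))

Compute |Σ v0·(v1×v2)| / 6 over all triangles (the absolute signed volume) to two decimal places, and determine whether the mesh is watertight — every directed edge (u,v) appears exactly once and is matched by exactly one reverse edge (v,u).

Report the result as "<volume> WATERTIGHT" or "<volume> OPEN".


159.41 OPEN

Per-triangle v0·(v1×v2)/6:
  t1: -0.2684
  t2: +2.5940
  t3: +24.5732
  t4: +9.1633
  t5: +11.8127
  t6: +14.3821
  t7: +4.7379
  t8: +12.7522
  t9: +6.9816
  t10: +2.2964
  t11: +3.7716
  t12: +3.2930
  t13: +34.7217
  t14: +4.2494
  t15: +12.3919
  t16: +11.9552
Σ = +159.4078 → |volume| = 159.41

Directed edges: 48 total; 4 unmatched, e.g. (4.53,0.77,0.89)→(-2.12,-1.42,-0.89) → open.


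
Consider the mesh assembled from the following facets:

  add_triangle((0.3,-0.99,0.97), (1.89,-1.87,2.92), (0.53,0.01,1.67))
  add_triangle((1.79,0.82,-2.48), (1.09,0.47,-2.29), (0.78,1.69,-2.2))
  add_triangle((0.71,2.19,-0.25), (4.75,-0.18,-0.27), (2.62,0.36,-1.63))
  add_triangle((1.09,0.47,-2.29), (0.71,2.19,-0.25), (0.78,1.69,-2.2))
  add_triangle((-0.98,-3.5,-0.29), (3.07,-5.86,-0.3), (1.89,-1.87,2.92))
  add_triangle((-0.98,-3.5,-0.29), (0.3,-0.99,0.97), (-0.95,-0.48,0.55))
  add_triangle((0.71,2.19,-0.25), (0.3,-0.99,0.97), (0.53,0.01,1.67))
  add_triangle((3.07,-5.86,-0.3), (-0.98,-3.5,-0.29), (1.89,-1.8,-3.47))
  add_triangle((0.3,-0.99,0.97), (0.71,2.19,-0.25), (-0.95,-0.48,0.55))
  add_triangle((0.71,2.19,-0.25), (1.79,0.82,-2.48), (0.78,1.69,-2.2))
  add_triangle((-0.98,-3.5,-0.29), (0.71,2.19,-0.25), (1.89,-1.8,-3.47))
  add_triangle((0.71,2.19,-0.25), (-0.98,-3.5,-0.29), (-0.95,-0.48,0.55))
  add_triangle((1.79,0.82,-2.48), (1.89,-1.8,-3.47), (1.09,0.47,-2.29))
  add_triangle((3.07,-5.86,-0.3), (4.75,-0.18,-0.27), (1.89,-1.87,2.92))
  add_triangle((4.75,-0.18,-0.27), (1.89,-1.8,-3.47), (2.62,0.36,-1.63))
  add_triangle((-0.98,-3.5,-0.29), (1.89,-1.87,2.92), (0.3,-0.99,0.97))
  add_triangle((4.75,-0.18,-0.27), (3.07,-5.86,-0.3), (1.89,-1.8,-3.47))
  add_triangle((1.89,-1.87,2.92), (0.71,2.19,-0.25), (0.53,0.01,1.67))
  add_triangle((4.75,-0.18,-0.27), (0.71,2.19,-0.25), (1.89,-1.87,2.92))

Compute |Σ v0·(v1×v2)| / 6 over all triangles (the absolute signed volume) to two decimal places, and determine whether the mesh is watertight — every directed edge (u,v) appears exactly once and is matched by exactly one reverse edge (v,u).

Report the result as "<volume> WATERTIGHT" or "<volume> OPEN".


Per-triangle v0·(v1×v2)/6:
  t1: +0.2711
  t2: +0.3198
  t3: +2.5231
  t4: -0.4974
  t5: +8.1886
  t6: +0.6991
  t7: -0.2140
  t8: +9.3847
  t9: +0.3607
  t10: +0.9144
  t11: +0.4150
  t12: +0.1720
  t13: +0.6128
  t14: +13.9446
  t15: +3.2492
  t16: +0.4459
  t17: +15.1181
  t18: +1.0023
  t19: +5.0148
Σ = +61.9248 → |volume| = 61.92

Directed edges: 57 total; 7 unmatched, e.g. (2.62,0.36,-1.63)→(0.71,2.19,-0.25) → open.

61.92 OPEN


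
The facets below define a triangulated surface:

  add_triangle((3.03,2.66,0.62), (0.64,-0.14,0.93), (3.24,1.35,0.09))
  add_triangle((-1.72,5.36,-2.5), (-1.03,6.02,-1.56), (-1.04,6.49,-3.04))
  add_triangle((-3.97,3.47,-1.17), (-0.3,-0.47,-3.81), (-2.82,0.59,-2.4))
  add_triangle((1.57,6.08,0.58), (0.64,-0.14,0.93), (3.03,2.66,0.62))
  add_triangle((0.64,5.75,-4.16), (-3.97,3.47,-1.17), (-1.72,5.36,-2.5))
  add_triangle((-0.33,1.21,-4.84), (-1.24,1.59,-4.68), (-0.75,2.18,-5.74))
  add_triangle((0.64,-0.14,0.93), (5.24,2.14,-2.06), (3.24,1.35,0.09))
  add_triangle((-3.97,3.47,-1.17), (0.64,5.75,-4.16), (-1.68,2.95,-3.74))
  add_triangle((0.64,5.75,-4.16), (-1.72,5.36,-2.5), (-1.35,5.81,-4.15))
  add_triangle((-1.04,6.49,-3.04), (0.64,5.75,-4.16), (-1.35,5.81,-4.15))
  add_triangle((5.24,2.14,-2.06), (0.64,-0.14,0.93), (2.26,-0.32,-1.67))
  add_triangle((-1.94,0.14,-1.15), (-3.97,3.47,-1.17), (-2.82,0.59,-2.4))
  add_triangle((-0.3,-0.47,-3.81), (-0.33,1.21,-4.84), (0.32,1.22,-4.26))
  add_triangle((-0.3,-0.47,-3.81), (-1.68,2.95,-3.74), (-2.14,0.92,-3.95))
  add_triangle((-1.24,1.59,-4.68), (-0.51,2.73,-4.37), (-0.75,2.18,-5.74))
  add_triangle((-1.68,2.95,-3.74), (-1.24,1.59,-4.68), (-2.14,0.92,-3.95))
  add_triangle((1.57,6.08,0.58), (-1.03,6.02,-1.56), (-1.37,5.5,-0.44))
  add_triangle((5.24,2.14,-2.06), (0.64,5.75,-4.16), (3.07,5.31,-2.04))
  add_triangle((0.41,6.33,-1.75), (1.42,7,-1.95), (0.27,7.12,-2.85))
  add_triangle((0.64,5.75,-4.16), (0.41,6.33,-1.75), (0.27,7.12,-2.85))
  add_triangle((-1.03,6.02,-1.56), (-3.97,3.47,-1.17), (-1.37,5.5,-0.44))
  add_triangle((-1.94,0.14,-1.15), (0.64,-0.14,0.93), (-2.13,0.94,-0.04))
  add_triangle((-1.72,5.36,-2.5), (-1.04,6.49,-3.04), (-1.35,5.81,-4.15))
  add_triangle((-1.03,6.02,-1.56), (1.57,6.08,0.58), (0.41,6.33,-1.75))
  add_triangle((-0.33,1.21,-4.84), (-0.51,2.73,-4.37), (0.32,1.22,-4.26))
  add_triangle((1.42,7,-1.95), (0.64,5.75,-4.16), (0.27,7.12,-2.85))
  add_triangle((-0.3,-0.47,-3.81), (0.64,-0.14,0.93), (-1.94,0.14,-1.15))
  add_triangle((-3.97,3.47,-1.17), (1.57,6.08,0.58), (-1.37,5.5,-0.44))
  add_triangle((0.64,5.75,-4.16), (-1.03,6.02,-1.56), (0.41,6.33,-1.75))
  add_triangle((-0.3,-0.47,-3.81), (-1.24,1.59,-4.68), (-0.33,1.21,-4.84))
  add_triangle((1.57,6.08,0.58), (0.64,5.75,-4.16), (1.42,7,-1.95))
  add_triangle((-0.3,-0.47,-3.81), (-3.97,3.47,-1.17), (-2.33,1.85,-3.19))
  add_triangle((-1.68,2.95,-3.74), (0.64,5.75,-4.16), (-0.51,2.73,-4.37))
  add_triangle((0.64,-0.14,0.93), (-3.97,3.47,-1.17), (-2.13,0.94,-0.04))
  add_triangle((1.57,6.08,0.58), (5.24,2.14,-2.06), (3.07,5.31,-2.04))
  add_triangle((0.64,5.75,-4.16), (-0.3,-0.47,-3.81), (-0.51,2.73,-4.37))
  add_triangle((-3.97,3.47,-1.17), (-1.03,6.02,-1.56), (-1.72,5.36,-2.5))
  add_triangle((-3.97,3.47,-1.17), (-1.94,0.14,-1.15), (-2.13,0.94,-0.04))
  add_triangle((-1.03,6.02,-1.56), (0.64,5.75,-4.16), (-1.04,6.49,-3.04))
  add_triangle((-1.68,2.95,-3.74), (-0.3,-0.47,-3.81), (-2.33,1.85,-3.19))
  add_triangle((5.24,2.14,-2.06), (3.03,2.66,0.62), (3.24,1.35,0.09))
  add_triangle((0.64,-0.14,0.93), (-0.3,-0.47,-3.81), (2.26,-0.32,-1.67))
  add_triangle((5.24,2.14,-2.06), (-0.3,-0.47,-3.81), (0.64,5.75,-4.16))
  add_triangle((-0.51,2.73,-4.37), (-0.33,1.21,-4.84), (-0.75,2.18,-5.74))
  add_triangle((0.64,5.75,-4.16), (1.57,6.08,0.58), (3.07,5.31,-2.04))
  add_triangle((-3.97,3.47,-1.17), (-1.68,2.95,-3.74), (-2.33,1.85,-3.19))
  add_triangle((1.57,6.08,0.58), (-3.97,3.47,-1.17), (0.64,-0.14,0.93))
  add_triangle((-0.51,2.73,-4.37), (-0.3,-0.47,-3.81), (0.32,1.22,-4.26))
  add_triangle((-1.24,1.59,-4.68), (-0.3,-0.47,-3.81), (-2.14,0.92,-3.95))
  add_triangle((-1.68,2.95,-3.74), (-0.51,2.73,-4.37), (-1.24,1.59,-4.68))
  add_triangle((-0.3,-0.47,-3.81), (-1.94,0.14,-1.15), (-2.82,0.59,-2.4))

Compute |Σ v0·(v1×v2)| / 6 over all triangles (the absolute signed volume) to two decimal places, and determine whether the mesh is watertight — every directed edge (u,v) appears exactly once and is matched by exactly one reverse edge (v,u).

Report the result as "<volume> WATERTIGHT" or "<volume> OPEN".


121.14 OPEN

Per-triangle v0·(v1×v2)/6:
  t1: +0.8061
  t2: +1.1727
  t3: +3.8566
  t4: +1.9889
  t5: +2.7762
  t6: +0.4319
  t7: +0.5057
  t8: +9.2835
  t9: -2.5179
  t10: +3.0773
  t11: +1.5566
  t12: +0.8976
  t13: +0.6955
  t14: -2.7238
  t15: +0.6326
  t16: +1.6591
  t17: +3.5081
  t18: +9.8519
  t19: +0.9020
  t20: -0.7673
  t21: +3.4541
  t22: +0.1771
  t23: +1.3354
  t24: +3.5163
  t25: +0.8329
  t26: +2.9727
  t27: +0.1977
  t28: +0.5127
  t29: +3.8210
  t30: +1.0704
  t31: -0.3917
  t32: +0.7535
  t33: +3.3570
  t34: +0.6153
  t35: +8.1982
  t36: +2.6683
  t37: +3.5455
  t38: +0.9576
  t39: +2.0242
  t40: +2.5293
  t41: +1.6519
  t42: +0.3458
  t43: +20.0143
  t44: +0.3463
  t45: +10.2856
  t46: +2.8546
  t47: +3.6232
  t48: -1.5445
  t49: +1.7383
  t50: +1.5180
  t51: +0.5697
Σ = +121.1435 → |volume| = 121.14

Directed edges: 153 total; 9 unmatched, e.g. (3.03,2.66,0.62)→(1.57,6.08,0.58) → open.


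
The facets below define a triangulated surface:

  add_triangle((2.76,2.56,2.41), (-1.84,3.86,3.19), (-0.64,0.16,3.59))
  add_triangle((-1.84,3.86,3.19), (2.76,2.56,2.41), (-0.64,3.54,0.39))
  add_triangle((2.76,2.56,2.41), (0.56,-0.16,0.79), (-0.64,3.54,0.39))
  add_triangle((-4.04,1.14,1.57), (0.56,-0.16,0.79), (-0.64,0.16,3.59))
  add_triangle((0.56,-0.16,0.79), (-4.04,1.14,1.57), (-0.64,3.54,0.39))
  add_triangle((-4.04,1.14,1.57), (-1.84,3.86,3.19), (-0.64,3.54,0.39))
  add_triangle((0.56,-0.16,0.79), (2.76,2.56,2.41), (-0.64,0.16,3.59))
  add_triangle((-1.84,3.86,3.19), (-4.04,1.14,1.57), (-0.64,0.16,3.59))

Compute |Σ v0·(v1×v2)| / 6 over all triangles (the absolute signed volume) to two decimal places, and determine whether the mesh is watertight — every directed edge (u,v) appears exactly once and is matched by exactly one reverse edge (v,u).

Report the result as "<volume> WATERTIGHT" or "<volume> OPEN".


Per-triangle v0·(v1×v2)/6:
  t1: +8.9610
  t2: +6.6910
  t3: -0.8689
  t4: -0.0095
  t5: -2.2794
  t6: +5.2805
  t7: +1.4010
  t8: +7.5504
Σ = +26.7261 → |volume| = 26.73

Directed edges: 24 total, each appears once with its reverse present → watertight.

26.73 WATERTIGHT


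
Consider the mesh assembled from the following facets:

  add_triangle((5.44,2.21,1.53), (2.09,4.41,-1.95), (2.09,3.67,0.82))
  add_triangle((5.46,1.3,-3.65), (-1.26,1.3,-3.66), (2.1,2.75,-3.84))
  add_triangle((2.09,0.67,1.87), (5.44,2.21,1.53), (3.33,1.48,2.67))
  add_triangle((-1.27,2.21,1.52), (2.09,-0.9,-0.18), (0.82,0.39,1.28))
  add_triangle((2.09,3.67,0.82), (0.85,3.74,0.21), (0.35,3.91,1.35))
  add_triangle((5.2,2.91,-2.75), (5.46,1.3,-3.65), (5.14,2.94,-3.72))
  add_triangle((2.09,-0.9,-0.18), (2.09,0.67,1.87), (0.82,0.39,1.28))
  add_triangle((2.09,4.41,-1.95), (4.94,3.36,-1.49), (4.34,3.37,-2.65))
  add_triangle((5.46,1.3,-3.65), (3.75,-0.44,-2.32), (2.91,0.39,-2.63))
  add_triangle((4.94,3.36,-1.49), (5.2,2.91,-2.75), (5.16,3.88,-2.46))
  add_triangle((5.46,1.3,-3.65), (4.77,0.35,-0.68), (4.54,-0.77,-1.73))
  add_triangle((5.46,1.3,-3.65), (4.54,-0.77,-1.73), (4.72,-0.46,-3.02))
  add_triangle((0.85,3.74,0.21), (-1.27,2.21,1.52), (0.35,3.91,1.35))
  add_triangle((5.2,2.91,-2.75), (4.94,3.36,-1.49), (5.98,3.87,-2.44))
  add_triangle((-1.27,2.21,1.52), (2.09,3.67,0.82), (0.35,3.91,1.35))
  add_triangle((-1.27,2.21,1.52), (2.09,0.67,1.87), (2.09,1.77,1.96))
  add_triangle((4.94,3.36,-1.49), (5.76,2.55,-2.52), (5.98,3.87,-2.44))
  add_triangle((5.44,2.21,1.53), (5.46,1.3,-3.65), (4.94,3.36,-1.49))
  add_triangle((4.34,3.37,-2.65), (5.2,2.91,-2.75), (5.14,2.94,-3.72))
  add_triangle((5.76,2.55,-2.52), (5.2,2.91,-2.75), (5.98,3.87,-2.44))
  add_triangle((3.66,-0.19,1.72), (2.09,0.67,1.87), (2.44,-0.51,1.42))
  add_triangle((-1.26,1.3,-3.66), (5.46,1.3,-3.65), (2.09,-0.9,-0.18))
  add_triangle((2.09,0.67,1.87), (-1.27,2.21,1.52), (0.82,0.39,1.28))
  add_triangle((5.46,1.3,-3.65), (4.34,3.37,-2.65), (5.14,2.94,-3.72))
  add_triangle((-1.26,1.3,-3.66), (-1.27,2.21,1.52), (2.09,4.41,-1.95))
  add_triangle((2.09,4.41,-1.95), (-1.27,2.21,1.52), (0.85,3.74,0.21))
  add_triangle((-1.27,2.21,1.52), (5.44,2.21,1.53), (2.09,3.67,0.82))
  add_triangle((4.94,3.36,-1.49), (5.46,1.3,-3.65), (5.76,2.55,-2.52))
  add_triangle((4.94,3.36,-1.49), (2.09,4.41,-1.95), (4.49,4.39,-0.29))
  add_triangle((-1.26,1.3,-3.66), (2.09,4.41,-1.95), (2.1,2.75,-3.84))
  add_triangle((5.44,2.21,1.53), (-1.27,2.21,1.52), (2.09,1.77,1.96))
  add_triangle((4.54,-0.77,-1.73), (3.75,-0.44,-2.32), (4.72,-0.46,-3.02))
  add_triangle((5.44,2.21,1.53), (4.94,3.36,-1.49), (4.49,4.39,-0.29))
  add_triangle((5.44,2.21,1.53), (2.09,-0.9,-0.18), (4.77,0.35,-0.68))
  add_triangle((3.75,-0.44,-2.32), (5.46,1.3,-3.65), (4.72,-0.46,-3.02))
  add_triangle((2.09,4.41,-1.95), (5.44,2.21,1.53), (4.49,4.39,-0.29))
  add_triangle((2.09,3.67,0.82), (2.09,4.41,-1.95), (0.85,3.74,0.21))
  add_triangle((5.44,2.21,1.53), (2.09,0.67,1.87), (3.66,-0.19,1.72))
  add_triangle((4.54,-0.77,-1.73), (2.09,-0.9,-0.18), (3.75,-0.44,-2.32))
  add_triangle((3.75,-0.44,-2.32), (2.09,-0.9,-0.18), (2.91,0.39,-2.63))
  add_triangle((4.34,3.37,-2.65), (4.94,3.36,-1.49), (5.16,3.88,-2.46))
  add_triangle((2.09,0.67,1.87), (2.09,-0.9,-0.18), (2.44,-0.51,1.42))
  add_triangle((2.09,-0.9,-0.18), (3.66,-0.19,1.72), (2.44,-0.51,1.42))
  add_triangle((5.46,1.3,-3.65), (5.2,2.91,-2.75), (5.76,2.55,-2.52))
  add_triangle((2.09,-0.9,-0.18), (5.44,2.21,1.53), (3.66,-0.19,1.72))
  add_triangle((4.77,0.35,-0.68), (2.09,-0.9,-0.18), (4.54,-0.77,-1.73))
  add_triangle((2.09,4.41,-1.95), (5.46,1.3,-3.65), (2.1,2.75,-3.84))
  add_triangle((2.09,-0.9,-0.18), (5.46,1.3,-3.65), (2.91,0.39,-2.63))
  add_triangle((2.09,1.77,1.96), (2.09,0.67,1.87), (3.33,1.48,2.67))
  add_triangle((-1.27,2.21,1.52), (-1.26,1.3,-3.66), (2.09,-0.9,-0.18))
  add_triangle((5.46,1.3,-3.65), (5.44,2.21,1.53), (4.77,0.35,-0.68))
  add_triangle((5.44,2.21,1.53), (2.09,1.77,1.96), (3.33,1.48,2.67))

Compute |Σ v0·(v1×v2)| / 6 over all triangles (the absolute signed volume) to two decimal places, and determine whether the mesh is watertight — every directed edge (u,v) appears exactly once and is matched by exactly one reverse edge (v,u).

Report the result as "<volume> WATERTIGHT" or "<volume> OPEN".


92.15 OPEN

Per-triangle v0·(v1×v2)/6:
  t1: +7.2405
  t2: +5.6714
  t3: +0.4293
  t4: -0.4173
  t5: +1.0911
  t6: +1.5661
  t7: +0.2080
  t8: +2.8452
  t9: +0.8819
  t10: +0.8267
  t11: +3.2926
  t12: +1.6529
  t13: +0.7802
  t14: -0.1364
  t15: +0.4412
  t16: +0.9358
  t17: +0.5894
  t18: +8.7588
  t19: +0.7976
  t20: +0.6604
  t21: +0.3374
  t22: +3.9540
  t23: +0.3804
  t24: -0.9962
  t25: +8.6984
  t26: +1.4813
  t27: +4.2273
  t28: -0.7004
  t29: +4.0703
  t30: +5.4250
  t31: +1.8240
  t32: +0.0484
  t33: +4.7937
  t34: +2.1005
  t35: -0.1052
  t36: -0.8907
  t37: +2.1367
  t38: +1.8373
  t39: +0.2764
  t40: -0.1693
  t41: -0.0978
  t42: -0.5054
  t43: +0.4037
  t44: +1.2455
  t45: +2.2626
  t46: +1.0102
  t47: +7.5414
  t48: -1.2062
  t49: +0.1315
  t50: -2.5553
  t51: +5.7825
  t52: +1.2892
Σ = +92.1462 → |volume| = 92.15

Directed edges: 156 total; 6 unmatched, e.g. (4.34,3.37,-2.65)→(2.09,4.41,-1.95) → open.


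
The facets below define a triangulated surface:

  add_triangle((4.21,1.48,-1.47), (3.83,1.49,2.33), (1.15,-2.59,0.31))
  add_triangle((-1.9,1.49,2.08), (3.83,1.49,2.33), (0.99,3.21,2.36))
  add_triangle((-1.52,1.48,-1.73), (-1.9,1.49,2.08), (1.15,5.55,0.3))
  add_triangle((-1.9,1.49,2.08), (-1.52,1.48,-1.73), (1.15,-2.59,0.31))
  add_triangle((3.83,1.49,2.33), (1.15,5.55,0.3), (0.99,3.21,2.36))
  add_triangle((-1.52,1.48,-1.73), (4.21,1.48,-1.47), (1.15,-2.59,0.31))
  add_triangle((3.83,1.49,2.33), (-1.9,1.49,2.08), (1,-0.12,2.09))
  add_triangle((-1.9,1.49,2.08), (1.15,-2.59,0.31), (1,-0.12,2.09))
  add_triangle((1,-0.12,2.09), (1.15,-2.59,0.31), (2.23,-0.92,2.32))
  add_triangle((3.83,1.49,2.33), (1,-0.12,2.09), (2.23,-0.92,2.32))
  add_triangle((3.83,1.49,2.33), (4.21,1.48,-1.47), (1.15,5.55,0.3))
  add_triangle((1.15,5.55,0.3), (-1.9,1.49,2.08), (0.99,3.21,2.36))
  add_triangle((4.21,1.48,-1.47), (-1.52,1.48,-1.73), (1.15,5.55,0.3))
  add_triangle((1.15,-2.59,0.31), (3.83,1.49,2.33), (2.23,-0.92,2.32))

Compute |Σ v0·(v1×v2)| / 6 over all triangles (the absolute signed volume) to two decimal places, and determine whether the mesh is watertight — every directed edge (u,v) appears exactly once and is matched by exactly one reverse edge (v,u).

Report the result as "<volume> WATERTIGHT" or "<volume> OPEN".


Per-triangle v0·(v1×v2)/6:
  t1: +7.7767
  t2: +3.3338
  t3: +7.0764
  t4: +1.6713
  t5: +6.4458
  t6: +3.7441
  t7: +3.1598
  t8: +2.0325
  t9: +0.7289
  t10: +1.3776
  t11: +13.1705
  t12: +5.0680
  t13: +9.1541
  t14: +2.3124
Σ = +67.0518 → |volume| = 67.05

Directed edges: 42 total, each appears once with its reverse present → watertight.

67.05 WATERTIGHT


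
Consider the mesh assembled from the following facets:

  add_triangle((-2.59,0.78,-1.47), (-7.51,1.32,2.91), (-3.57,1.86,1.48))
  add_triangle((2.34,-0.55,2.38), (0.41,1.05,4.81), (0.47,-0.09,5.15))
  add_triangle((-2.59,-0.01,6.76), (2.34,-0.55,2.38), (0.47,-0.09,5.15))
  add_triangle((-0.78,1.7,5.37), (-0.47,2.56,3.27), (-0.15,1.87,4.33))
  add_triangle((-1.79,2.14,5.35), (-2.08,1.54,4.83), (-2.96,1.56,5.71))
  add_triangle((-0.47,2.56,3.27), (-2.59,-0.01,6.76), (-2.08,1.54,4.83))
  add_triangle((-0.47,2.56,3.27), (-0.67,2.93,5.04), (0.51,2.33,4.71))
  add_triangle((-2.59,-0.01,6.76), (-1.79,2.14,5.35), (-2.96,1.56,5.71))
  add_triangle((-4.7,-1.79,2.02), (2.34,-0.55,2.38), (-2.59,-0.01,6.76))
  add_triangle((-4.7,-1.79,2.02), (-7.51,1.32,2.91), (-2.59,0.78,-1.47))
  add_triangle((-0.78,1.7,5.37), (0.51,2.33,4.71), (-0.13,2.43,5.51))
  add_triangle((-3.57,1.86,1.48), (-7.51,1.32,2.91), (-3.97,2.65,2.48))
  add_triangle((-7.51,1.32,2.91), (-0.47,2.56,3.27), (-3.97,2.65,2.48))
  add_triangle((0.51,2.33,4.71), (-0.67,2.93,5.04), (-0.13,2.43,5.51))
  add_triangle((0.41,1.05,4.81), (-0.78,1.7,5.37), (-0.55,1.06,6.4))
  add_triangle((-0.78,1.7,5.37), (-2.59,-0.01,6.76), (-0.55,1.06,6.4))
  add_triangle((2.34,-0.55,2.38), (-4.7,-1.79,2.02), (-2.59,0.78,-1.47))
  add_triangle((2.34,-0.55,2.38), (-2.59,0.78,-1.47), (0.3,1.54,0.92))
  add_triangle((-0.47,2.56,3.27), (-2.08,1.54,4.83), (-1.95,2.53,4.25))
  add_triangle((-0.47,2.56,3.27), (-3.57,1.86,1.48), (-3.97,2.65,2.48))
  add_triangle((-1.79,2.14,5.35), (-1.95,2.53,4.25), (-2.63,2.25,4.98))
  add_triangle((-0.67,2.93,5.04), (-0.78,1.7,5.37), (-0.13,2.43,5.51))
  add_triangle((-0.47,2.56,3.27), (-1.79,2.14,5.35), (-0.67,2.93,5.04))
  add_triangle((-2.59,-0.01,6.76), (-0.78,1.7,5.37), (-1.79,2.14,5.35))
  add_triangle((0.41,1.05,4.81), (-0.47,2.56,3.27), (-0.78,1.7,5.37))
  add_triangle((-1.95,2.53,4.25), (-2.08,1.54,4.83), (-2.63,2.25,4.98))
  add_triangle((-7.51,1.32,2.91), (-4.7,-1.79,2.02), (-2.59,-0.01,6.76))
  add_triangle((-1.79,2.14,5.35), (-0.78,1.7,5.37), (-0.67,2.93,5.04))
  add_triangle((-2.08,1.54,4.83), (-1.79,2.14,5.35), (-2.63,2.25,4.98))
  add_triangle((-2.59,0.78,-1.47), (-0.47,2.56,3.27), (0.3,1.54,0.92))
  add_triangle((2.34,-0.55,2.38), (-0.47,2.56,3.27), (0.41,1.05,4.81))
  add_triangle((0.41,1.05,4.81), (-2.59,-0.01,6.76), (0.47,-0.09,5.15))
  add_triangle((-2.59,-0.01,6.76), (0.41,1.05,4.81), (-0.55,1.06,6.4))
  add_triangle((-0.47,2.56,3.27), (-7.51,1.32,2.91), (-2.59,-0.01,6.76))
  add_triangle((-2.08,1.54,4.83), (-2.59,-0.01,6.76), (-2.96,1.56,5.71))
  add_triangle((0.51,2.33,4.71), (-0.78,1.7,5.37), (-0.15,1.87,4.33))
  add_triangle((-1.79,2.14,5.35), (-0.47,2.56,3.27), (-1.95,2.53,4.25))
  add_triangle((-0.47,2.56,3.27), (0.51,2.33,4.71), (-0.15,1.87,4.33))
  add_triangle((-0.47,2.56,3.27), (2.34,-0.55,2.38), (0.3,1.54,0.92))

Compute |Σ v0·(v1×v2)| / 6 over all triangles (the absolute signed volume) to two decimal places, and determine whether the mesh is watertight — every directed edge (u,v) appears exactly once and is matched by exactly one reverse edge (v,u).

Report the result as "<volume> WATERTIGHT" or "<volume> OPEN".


Per-triangle v0·(v1×v2)/6:
  t1: +3.8553
  t2: +2.0537
  t3: +1.2024
  t4: -0.6514
  t5: -0.0673
  t6: -2.0277
  t7: +0.6168
  t8: +2.3280
  t9: +8.9645
  t10: +8.0189
  t11: +0.2295
  t12: +1.2165
  t13: +4.6252
  t14: +0.5314
  t15: +0.7980
  t16: +2.1209
  t17: -1.7685
  t18: -0.6902
  t19: -1.0337
  t20: +0.0849
  t21: +0.5918
  t22: +0.7625
  t23: +0.6259
  t24: +2.5915
  t25: +1.5151
  t26: -0.3953
  t27: +18.7335
  t28: +1.2346
  t29: +0.4436
  t30: +1.7064
  t31: +2.5210
  t32: +3.1189
  t33: +0.4492
  t34: +19.6480
  t35: -0.9407
  t36: -0.1739
  t37: +1.0514
  t38: -0.6338
  t39: +1.7667
Σ = +85.0236 → |volume| = 85.02

Directed edges: 117 total; 3 unmatched, e.g. (-3.57,1.86,1.48)→(-2.59,0.78,-1.47) → open.

85.02 OPEN
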